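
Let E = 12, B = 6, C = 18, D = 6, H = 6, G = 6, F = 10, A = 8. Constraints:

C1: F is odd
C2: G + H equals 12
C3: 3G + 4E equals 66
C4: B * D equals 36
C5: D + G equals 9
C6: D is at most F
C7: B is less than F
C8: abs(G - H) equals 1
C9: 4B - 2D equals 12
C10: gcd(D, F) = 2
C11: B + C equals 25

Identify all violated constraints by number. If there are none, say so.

Constraints 1, 5, 8, and 11 are violated.

C1: F = 10 is even  ✗
C2: G + H = 6 + 6 = 12  ✓
C3: 3G + 4E = 3(6) + 4(12) = 66  ✓
C4: B * D = 6 * 6 = 36  ✓
C5: D + G = 6 + 6 = 12, not 9  ✗
C6: D = 6, F = 10; 6 ≤ 10  ✓
C7: B = 6, F = 10; 6 < 10  ✓
C8: abs(6 - 6) = 0, not 1  ✗
C9: 4B - 2D = 4(6) - 2(6) = 12  ✓
C10: gcd(6, 10) = 2  ✓
C11: B + C = 6 + 18 = 24, not 25  ✗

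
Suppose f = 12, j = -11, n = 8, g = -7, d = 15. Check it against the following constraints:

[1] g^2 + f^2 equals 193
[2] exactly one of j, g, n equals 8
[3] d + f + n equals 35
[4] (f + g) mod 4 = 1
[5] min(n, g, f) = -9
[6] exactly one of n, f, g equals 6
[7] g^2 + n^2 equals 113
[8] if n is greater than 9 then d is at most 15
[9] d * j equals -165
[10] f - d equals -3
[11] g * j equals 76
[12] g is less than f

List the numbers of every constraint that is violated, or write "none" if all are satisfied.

[1] g^2 + f^2 = (-7)^2 + 12^2 = 49 + 144 = 193 — OK.
[2] j=-11, g=-7, n=8; 1 of them equals 8 — OK.
[3] d + f + n = 15 + 12 + 8 = 35 — OK.
[4] f + g = 5; 5 mod 4 = 1 — OK.
[5] min(8, -7, 12) = -7, not -9 — violated.
[6] n=8, f=12, g=-7; 0 of them equal 6, not exactly one — violated.
[7] g^2 + n^2 = (-7)^2 + 8^2 = 49 + 64 = 113 — OK.
[8] n = 8, not > 9; antecedent false, conditional vacuously true — OK.
[9] d * j = 15 * (-11) = -165 — OK.
[10] f - d = 12 - 15 = -3 — OK.
[11] g * j = -7 * (-11) = 77, not 76 — violated.
[12] g = -7, f = 12; -7 < 12 — OK.

The assignment fails constraints 5, 6, and 11.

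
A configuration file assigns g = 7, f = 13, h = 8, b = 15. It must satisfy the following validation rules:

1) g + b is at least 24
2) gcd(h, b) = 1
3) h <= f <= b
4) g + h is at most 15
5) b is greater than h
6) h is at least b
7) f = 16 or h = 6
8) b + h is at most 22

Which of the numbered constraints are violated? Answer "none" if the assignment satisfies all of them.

1) g + b = 7 + 15 = 22; 22 < 24, bound 24 not met — fails.
2) gcd(8, 15) = 1 — holds.
3) values 8 <= 13 <= 15 — holds.
4) g + h = 7 + 8 = 15; 15 ≤ 15 — holds.
5) b = 15, h = 8; 15 > 8 — holds.
6) h = 8, b = 15; 8 < 15 (want ≥) — fails.
7) f = 13 ≠ 16 and h = 8 ≠ 6; both disjuncts false — fails.
8) b + h = 15 + 8 = 23; 23 > 22, bound 22 not met — fails.

Constraints 1, 6, 7, and 8 are violated.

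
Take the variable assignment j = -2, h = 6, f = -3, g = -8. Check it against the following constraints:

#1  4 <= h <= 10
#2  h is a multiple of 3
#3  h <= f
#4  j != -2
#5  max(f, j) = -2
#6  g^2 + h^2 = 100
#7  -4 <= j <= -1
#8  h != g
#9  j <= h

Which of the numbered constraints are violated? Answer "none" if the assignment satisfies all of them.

#1 h = 6 lies in [4, 10]  ✔
#2 6 / 3 = 2, so 3 divides 6  ✔
#3 h = 6, f = -3; 6 > -3 (want ≤)  ✘
#4 j = -2, but -2 is required to differ  ✘
#5 max(-3, -2) = -2  ✔
#6 g^2 + h^2 = (-8)^2 + 6^2 = 64 + 36 = 100  ✔
#7 j = -2 lies in [-4, -1]  ✔
#8 h = 6, g = -8; distinct  ✔
#9 j = -2, h = 6; -2 ≤ 6  ✔

The assignment fails constraints 3 and 4.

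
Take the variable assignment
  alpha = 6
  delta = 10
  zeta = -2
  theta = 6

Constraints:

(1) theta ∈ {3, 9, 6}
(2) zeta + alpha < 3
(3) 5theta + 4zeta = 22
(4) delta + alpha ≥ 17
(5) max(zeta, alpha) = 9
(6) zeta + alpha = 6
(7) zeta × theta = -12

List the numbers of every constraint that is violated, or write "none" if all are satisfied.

Constraints 2, 4, 5, 6 do not hold.

(1) theta = 6 is in {3, 9, 6} — OK.
(2) zeta + alpha = -2 + 6 = 4; 4 ≥ 3, bound 3 not met — violated.
(3) 5theta + 4zeta = 5(6) + 4(-2) = 22 — OK.
(4) delta + alpha = 10 + 6 = 16; 16 < 17, bound 17 not met — violated.
(5) max(-2, 6) = 6, not 9 — violated.
(6) zeta + alpha = -2 + 6 = 4, not 6 — violated.
(7) zeta × theta = -2 × 6 = -12 — OK.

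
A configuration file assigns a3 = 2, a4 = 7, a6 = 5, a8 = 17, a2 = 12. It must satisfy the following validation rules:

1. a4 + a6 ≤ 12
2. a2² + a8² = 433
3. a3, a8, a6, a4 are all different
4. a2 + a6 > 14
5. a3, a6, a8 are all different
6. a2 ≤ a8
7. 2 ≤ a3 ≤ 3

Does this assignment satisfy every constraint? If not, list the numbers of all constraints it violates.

1. a4 + a6 = 7 + 5 = 12; 12 ≤ 12  holds
2. a2² + a8² = 12² + 17² = 144 + 289 = 433  holds
3. values 2, 17, 5, 7 are pairwise distinct  holds
4. a2 + a6 = 12 + 5 = 17; 17 > 14  holds
5. values 2, 5, 17 are pairwise distinct  holds
6. a2 = 12, a8 = 17; 12 ≤ 17  holds
7. a3 = 2 lies in [2, 3]  holds

Yes — all constraints hold.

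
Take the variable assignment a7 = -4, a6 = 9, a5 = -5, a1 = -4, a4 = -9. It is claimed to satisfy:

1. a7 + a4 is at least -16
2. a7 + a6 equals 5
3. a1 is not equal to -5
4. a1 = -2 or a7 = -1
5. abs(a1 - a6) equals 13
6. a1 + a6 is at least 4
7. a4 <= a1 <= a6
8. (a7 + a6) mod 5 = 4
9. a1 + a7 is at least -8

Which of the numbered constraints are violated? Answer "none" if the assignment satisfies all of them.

No — constraints 4 and 8 are not satisfied.

1. a7 + a4 = -4 + (-9) = -13; -13 ≥ -16 — OK.
2. a7 + a6 = -4 + 9 = 5 — OK.
3. a1 = -4, and -4 ≠ -5 — OK.
4. a1 = -4 ≠ -2 and a7 = -4 ≠ -1; both disjuncts false — violated.
5. abs(-4 - 9) = 13 — OK.
6. a1 + a6 = -4 + 9 = 5; 5 ≥ 4 — OK.
7. values -9 <= -4 <= 9 — OK.
8. a7 + a6 = 5; 5 mod 5 = 0, not 4 — violated.
9. a1 + a7 = -4 + (-4) = -8; -8 ≥ -8 — OK.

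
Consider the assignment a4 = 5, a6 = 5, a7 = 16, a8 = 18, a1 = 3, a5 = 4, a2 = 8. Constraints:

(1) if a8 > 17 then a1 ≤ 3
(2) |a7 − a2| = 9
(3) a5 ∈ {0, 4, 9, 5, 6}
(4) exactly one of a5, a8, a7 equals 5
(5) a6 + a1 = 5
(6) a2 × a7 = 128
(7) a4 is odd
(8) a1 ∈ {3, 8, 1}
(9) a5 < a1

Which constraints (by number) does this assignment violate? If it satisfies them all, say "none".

(1) a8 = 18 > 17, so we need a1 ≤ 3; a1 = 3 ≤ 3  true
(2) |16 − 8| = 8, not 9  false
(3) a5 = 4 is in {0, 4, 9, 5, 6}  true
(4) a5=4, a8=18, a7=16; 0 of them equal 5, not exactly one  false
(5) a6 + a1 = 5 + 3 = 8, not 5  false
(6) a2 × a7 = 8 × 16 = 128  true
(7) a4 = 5 is odd  true
(8) a1 = 3 is in {3, 8, 1}  true
(9) a5 = 4, a1 = 3; 4 ≥ 3 (want <)  false

No — constraints 2, 4, 5, 9 are not satisfied.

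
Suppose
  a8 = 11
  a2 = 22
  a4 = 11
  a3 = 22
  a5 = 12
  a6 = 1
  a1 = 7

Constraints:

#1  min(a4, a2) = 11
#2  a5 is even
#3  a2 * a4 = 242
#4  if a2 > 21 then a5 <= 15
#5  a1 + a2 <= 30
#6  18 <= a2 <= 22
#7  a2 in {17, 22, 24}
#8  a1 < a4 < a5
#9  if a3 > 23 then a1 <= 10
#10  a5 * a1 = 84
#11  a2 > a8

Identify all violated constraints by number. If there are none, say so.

#1 min(11, 22) = 11  true
#2 a5 = 12 is even  true
#3 a2 * a4 = 22 * 11 = 242  true
#4 a2 = 22 > 21, so we need a5 ≤ 15; a5 = 12 ≤ 15  true
#5 a1 + a2 = 7 + 22 = 29; 29 ≤ 30  true
#6 a2 = 22 lies in [18, 22]  true
#7 a2 = 22 is in {17, 22, 24}  true
#8 values 7 < 11 < 12  true
#9 a3 = 22, not > 23; antecedent false, conditional vacuously true  true
#10 a5 * a1 = 12 * 7 = 84  true
#11 a2 = 22, a8 = 11; 22 > 11  true

All constraints are satisfied.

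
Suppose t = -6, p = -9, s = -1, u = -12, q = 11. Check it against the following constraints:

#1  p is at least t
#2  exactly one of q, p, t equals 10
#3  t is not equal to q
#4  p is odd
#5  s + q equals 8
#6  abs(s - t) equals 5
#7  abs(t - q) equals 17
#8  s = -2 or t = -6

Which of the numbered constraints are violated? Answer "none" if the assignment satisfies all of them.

Constraints 1, 2, and 5 are violated.

#1 p = -9, t = -6; -9 < -6 (want ≥) — violated.
#2 q=11, p=-9, t=-6; 0 of them equal 10, not exactly one — violated.
#3 t = -6, q = 11; distinct — OK.
#4 p = -9 is odd — OK.
#5 s + q = -1 + 11 = 10, not 8 — violated.
#6 abs(-1 - (-6)) = 5 — OK.
#7 abs(-6 - 11) = 17 — OK.
#8 s = -1 ≠ -2, but t = -6 = -6 (second disjunct) — OK.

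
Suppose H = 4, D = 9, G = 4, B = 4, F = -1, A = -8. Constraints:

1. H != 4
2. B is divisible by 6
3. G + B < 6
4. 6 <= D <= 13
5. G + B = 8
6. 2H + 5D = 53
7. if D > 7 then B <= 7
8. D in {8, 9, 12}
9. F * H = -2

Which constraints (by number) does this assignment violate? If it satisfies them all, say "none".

Constraints 1, 2, 3, 9 do not hold.

1. H = 4, but 4 is required to differ  ✘
2. 4 = 6*0 + 4, so 6 does not divide 4  ✘
3. G + B = 4 + 4 = 8; 8 ≥ 6, bound 6 not met  ✘
4. D = 9 lies in [6, 13]  ✔
5. G + B = 4 + 4 = 8  ✔
6. 2H + 5D = 2(4) + 5(9) = 53  ✔
7. D = 9 > 7, so we need B ≤ 7; B = 4 ≤ 7  ✔
8. D = 9 is in {8, 9, 12}  ✔
9. F * H = -1 * 4 = -4, not -2  ✘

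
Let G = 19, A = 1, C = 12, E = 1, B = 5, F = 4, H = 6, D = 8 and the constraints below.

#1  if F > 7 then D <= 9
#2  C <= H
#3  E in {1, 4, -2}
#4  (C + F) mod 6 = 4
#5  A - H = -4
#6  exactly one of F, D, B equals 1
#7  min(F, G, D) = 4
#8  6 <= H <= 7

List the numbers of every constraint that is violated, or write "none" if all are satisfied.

The assignment fails constraints 2, 5, and 6.

#1 F = 4, not > 7; antecedent false, conditional vacuously true — holds.
#2 C = 12, H = 6; 12 > 6 (want ≤) — fails.
#3 E = 1 is in {1, 4, -2} — holds.
#4 C + F = 16; 16 mod 6 = 4 — holds.
#5 A - H = 1 - 6 = -5, not -4 — fails.
#6 F=4, D=8, B=5; 0 of them equal 1, not exactly one — fails.
#7 min(4, 19, 8) = 4 — holds.
#8 H = 6 lies in [6, 7] — holds.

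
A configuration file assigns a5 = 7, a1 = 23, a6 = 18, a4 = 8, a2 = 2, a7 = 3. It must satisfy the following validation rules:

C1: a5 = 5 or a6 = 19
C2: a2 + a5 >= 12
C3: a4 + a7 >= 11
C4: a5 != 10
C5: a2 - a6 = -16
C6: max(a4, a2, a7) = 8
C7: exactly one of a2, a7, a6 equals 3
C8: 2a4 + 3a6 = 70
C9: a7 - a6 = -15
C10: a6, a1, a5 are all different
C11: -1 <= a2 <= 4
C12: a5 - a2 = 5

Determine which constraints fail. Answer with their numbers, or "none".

C1: a5 = 7 ≠ 5 and a6 = 18 ≠ 19; both disjuncts false  FAIL
C2: a2 + a5 = 2 + 7 = 9; 9 < 12, bound 12 not met  FAIL
C3: a4 + a7 = 8 + 3 = 11; 11 ≥ 11  OK
C4: a5 = 7, and 7 ≠ 10  OK
C5: a2 - a6 = 2 - 18 = -16  OK
C6: max(8, 2, 3) = 8  OK
C7: a2=2, a7=3, a6=18; 1 of them equals 3  OK
C8: 2a4 + 3a6 = 2(8) + 3(18) = 70  OK
C9: a7 - a6 = 3 - 18 = -15  OK
C10: values 18, 23, 7 are pairwise distinct  OK
C11: a2 = 2 lies in [-1, 4]  OK
C12: a5 - a2 = 7 - 2 = 5  OK

No — constraints 1, 2 are not satisfied.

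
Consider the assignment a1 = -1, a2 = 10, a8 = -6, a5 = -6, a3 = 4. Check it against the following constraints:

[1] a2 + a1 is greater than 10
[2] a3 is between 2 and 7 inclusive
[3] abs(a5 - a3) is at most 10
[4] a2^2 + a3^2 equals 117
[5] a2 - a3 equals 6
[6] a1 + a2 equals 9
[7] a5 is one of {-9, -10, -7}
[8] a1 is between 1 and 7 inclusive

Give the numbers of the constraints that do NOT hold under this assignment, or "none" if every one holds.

[1] a2 + a1 = 10 + (-1) = 9; 9 ≤ 10, bound 10 not met  ✗
[2] a3 = 4 lies in [2, 7]  ✓
[3] abs(-6 - 4) = 10; 10 ≤ 10  ✓
[4] a2^2 + a3^2 = 10^2 + 4^2 = 100 + 16 = 116, not 117  ✗
[5] a2 - a3 = 10 - 4 = 6  ✓
[6] a1 + a2 = -1 + 10 = 9  ✓
[7] a5 = -6 is not in {-9, -10, -7}  ✗
[8] a1 = -1 is outside [1, 7]  ✗

Constraints 1, 4, 7, 8 are violated.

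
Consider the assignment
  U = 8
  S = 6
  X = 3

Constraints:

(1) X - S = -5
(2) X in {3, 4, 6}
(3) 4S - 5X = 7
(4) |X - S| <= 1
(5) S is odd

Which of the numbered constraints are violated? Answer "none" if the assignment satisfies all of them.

(1) X - S = 3 - 6 = -3, not -5  ✗
(2) X = 3 is in {3, 4, 6}  ✓
(3) 4S - 5X = 4(6) - 5(3) = 9, not 7  ✗
(4) |3 - 6| = 3; 3 > 1, exceeds bound 1  ✗
(5) S = 6 is even  ✗

The assignment fails constraints 1, 3, 4, and 5.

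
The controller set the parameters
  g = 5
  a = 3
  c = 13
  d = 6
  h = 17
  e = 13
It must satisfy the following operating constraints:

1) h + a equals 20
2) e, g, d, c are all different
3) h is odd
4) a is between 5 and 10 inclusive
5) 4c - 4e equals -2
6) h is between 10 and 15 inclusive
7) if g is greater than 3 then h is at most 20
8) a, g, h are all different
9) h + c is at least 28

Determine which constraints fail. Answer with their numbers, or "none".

1) h + a = 17 + 3 = 20 — holds.
2) e = c = 13, not all different — fails.
3) h = 17 is odd — holds.
4) a = 3 is outside [5, 10] — fails.
5) 4c - 4e = 4(13) - 4(13) = 0, not -2 — fails.
6) h = 17 is outside [10, 15] — fails.
7) g = 5 > 3, so we need h ≤ 20; h = 17 ≤ 20 — holds.
8) values 3, 5, 17 are pairwise distinct — holds.
9) h + c = 17 + 13 = 30; 30 ≥ 28 — holds.

Violated: 2, 4, 5, 6.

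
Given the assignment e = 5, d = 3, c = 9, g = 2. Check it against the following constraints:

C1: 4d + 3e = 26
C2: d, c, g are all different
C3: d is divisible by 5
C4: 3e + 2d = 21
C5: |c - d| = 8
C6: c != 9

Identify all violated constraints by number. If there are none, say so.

Violated: 1, 3, 5, 6.

C1: 4d + 3e = 4(3) + 3(5) = 27, not 26  no
C2: values 3, 9, 2 are pairwise distinct  yes
C3: 3 = 5*0 + 3, so 5 does not divide 3  no
C4: 3e + 2d = 3(5) + 2(3) = 21  yes
C5: |9 - 3| = 6, not 8  no
C6: c = 9, but 9 is required to differ  no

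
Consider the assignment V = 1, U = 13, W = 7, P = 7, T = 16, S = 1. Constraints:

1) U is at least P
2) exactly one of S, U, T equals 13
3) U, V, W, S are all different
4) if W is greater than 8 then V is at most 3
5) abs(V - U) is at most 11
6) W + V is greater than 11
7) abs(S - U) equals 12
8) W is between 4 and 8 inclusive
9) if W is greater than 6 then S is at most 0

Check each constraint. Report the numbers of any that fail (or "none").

1) U = 13, P = 7; 13 ≥ 7 — OK.
2) S=1, U=13, T=16; 1 of them equals 13 — OK.
3) V = S = 1, not all different — violated.
4) W = 7, not > 8; antecedent false, conditional vacuously true — OK.
5) abs(1 - 13) = 12; 12 > 11, exceeds bound 11 — violated.
6) W + V = 7 + 1 = 8; 8 ≤ 11, bound 11 not met — violated.
7) abs(1 - 13) = 12 — OK.
8) W = 7 lies in [4, 8] — OK.
9) W = 7 > 6, so we need S ≤ 0; but S = 1 > 0 — violated.

The assignment fails constraints 3, 5, 6, and 9.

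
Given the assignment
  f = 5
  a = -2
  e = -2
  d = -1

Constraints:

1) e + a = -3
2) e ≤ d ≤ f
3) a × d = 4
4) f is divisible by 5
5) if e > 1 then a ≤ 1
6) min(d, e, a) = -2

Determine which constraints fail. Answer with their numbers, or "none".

No — constraints 1 and 3 are not satisfied.

1) e + a = -2 + (-2) = -4, not -3  no
2) values -2 ≤ -1 ≤ 5  yes
3) a × d = -2 × (-1) = 2, not 4  no
4) 5 / 5 = 1, so 5 divides 5  yes
5) e = -2, not > 1; antecedent false, conditional vacuously true  yes
6) min(-1, -2, -2) = -2  yes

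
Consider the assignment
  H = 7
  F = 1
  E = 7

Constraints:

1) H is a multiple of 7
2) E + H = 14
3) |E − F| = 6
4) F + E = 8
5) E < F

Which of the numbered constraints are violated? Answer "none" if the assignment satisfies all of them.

Constraint 5 is violated.

1) 7 / 7 = 1, so 7 divides 7 — satisfied.
2) E + H = 7 + 7 = 14 — satisfied.
3) |7 − 1| = 6 — satisfied.
4) F + E = 1 + 7 = 8 — satisfied.
5) E = 7, F = 1; 7 ≥ 1 (want <) — violated.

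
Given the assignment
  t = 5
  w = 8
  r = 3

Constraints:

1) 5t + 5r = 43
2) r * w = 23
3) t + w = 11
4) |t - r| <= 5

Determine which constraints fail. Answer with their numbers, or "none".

Violated: 1, 2, 3.

1) 5t + 5r = 5(5) + 5(3) = 40, not 43  ✘
2) r * w = 3 * 8 = 24, not 23  ✘
3) t + w = 5 + 8 = 13, not 11  ✘
4) |5 - 3| = 2; 2 ≤ 5  ✔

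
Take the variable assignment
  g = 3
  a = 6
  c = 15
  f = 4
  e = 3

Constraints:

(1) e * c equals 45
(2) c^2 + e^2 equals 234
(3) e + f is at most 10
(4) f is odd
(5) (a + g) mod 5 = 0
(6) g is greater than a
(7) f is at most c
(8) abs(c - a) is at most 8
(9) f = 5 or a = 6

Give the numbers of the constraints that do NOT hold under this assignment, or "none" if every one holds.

Constraints 4, 5, 6, 8 are violated.

(1) e * c = 3 * 15 = 45  ✔
(2) c^2 + e^2 = 15^2 + 3^2 = 225 + 9 = 234  ✔
(3) e + f = 3 + 4 = 7; 7 ≤ 10  ✔
(4) f = 4 is even  ✘
(5) a + g = 9; 9 mod 5 = 4, not 0  ✘
(6) g = 3, a = 6; 3 ≤ 6 (want >)  ✘
(7) f = 4, c = 15; 4 ≤ 15  ✔
(8) abs(15 - 6) = 9; 9 > 8, exceeds bound 8  ✘
(9) f = 4 ≠ 5, but a = 6 = 6 (second disjunct)  ✔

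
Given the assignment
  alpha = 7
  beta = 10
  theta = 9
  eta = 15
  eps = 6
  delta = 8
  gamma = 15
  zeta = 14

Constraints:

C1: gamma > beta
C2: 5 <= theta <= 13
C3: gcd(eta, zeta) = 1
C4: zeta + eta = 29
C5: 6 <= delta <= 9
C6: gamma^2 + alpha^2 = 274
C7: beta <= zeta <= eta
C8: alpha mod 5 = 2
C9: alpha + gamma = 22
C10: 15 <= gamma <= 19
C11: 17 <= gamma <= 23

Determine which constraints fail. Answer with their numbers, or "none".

C1: gamma = 15, beta = 10; 15 > 10  ✓
C2: theta = 9 lies in [5, 13]  ✓
C3: gcd(15, 14) = 1  ✓
C4: zeta + eta = 14 + 15 = 29  ✓
C5: delta = 8 lies in [6, 9]  ✓
C6: gamma^2 + alpha^2 = 15^2 + 7^2 = 225 + 49 = 274  ✓
C7: values 10 <= 14 <= 15  ✓
C8: 7 mod 5 = 2  ✓
C9: alpha + gamma = 7 + 15 = 22  ✓
C10: gamma = 15 lies in [15, 19]  ✓
C11: gamma = 15 is outside [17, 23]  ✗

Violated: 11.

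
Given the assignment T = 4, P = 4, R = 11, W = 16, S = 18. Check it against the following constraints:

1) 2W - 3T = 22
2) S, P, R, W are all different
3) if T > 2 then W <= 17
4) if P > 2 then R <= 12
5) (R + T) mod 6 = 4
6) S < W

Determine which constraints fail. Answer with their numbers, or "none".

1) 2W - 3T = 2(16) - 3(4) = 20, not 22  fails
2) values 18, 4, 11, 16 are pairwise distinct  holds
3) T = 4 > 2, so we need W ≤ 17; W = 16 ≤ 17  holds
4) P = 4 > 2, so we need R ≤ 12; R = 11 ≤ 12  holds
5) R + T = 15; 15 mod 6 = 3, not 4  fails
6) S = 18, W = 16; 18 ≥ 16 (want <)  fails

Violated: 1, 5, and 6.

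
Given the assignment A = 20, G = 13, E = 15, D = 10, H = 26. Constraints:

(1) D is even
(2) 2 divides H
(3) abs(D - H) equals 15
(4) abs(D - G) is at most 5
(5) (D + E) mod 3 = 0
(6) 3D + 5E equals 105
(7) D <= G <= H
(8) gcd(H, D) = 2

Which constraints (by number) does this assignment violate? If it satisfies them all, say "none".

No — constraints 3 and 5 are not satisfied.

(1) D = 10 is even — holds.
(2) 26 / 2 = 13, so 2 divides 26 — holds.
(3) abs(10 - 26) = 16, not 15 — does not hold.
(4) abs(10 - 13) = 3; 3 ≤ 5 — holds.
(5) D + E = 25; 25 mod 3 = 1, not 0 — does not hold.
(6) 3D + 5E = 3(10) + 5(15) = 105 — holds.
(7) values 10 <= 13 <= 26 — holds.
(8) gcd(26, 10) = 2 — holds.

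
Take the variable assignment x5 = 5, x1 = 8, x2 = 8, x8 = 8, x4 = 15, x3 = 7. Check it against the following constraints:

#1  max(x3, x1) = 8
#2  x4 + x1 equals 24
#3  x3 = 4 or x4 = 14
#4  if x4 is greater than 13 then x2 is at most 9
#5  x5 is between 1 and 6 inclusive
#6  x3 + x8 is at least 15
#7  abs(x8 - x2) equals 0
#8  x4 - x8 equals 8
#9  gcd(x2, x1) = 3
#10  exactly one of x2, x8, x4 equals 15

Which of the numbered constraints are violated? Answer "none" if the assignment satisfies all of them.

Constraints 2, 3, 8, and 9 are violated.

#1 max(7, 8) = 8 — OK.
#2 x4 + x1 = 15 + 8 = 23, not 24 — violated.
#3 x3 = 7 ≠ 4 and x4 = 15 ≠ 14; both disjuncts false — violated.
#4 x4 = 15 > 13, so we need x2 ≤ 9; x2 = 8 ≤ 9 — OK.
#5 x5 = 5 lies in [1, 6] — OK.
#6 x3 + x8 = 7 + 8 = 15; 15 ≥ 15 — OK.
#7 abs(8 - 8) = 0 — OK.
#8 x4 - x8 = 15 - 8 = 7, not 8 — violated.
#9 gcd(8, 8) = 8, not 3 — violated.
#10 x2=8, x8=8, x4=15; 1 of them equals 15 — OK.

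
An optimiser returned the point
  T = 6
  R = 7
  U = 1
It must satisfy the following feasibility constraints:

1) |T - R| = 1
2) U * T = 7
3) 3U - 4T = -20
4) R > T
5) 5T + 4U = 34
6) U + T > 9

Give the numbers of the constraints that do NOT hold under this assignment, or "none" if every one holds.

1) |6 - 7| = 1 — holds.
2) U * T = 1 * 6 = 6, not 7 — does not hold.
3) 3U - 4T = 3(1) - 4(6) = -21, not -20 — does not hold.
4) R = 7, T = 6; 7 > 6 — holds.
5) 5T + 4U = 5(6) + 4(1) = 34 — holds.
6) U + T = 1 + 6 = 7; 7 ≤ 9, bound 9 not met — does not hold.

The assignment fails constraints 2, 3, and 6.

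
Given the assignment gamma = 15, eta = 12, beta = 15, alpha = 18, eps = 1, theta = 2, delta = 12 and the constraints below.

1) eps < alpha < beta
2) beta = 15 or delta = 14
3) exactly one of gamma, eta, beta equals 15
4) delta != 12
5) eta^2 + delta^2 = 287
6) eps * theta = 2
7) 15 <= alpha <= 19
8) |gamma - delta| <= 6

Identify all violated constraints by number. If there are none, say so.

1) values 1, 18, 15; alpha = 18 is not < beta = 15  ✘
2) beta = 15 = 15 (first disjunct)  ✔
3) gamma=15, eta=12, beta=15; 2 of them equal 15, not exactly one  ✘
4) delta = 12, but 12 is required to differ  ✘
5) eta^2 + delta^2 = 12^2 + 12^2 = 144 + 144 = 288, not 287  ✘
6) eps * theta = 1 * 2 = 2  ✔
7) alpha = 18 lies in [15, 19]  ✔
8) |15 - 12| = 3; 3 ≤ 6  ✔

Violated: 1, 3, 4, 5.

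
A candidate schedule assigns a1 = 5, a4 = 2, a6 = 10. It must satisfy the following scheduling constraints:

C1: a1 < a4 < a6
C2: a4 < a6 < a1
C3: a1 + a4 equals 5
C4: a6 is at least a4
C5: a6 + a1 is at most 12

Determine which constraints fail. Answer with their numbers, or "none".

Constraints 1, 2, 3, and 5 are violated.

C1: values 5, 2, 10; a1 = 5 is not < a4 = 2  false
C2: values 2, 10, 5; a6 = 10 is not < a1 = 5  false
C3: a1 + a4 = 5 + 2 = 7, not 5  false
C4: a6 = 10, a4 = 2; 10 ≥ 2  true
C5: a6 + a1 = 10 + 5 = 15; 15 > 12, bound 12 not met  false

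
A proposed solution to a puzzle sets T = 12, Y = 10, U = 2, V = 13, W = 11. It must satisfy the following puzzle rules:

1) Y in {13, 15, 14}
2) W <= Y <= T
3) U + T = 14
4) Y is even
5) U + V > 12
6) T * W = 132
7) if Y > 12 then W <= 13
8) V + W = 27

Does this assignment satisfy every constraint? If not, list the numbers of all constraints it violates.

Constraints 1, 2, 8 are violated.

1) Y = 10 is not in {13, 15, 14}  no
2) values 11, 10, 12; W = 11 is not <= Y = 10  no
3) U + T = 2 + 12 = 14  yes
4) Y = 10 is even  yes
5) U + V = 2 + 13 = 15; 15 > 12  yes
6) T * W = 12 * 11 = 132  yes
7) Y = 10, not > 12; antecedent false, conditional vacuously true  yes
8) V + W = 13 + 11 = 24, not 27  no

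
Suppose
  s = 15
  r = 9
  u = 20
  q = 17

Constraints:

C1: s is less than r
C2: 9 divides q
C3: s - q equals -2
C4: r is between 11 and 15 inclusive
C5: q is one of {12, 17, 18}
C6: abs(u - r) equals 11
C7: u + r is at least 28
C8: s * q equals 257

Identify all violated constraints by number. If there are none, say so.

C1: s = 15, r = 9; 15 ≥ 9 (want <)  false
C2: 17 = 9*1 + 8, so 9 does not divide 17  false
C3: s - q = 15 - 17 = -2  true
C4: r = 9 is outside [11, 15]  false
C5: q = 17 is in {12, 17, 18}  true
C6: abs(20 - 9) = 11  true
C7: u + r = 20 + 9 = 29; 29 ≥ 28  true
C8: s * q = 15 * 17 = 255, not 257  false

Constraints 1, 2, 4, 8 are violated.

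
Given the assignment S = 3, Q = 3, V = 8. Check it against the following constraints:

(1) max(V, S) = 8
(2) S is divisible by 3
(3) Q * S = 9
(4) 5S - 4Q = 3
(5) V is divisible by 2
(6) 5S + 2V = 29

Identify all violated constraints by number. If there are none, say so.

(1) max(8, 3) = 8 — satisfied.
(2) 3 / 3 = 1, so 3 divides 3 — satisfied.
(3) Q * S = 3 * 3 = 9 — satisfied.
(4) 5S - 4Q = 5(3) - 4(3) = 3 — satisfied.
(5) 8 / 2 = 4, so 2 divides 8 — satisfied.
(6) 5S + 2V = 5(3) + 2(8) = 31, not 29 — violated.

The assignment fails constraint 6.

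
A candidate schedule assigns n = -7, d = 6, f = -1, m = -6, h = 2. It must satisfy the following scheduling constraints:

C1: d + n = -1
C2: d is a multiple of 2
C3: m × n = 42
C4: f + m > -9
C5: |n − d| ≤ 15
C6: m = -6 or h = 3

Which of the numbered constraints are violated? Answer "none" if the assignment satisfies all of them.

C1: d + n = 6 + (-7) = -1  OK
C2: 6 / 2 = 3, so 2 divides 6  OK
C3: m × n = -6 × (-7) = 42  OK
C4: f + m = -1 + (-6) = -7; -7 > -9  OK
C5: |-7 − 6| = 13; 13 ≤ 15  OK
C6: m = -6 = -6 (first disjunct)  OK

The assignment satisfies every constraint.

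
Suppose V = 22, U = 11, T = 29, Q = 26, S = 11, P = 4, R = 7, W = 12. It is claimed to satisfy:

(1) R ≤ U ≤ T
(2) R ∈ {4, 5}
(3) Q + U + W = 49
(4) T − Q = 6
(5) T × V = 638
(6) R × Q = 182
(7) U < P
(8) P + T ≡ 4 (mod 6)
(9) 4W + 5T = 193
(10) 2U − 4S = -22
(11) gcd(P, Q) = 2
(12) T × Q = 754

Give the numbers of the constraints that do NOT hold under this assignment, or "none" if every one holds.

(1) values 7 ≤ 11 ≤ 29  holds
(2) R = 7 is not in {4, 5}  fails
(3) Q + U + W = 26 + 11 + 12 = 49  holds
(4) T − Q = 29 − 26 = 3, not 6  fails
(5) T × V = 29 × 22 = 638  holds
(6) R × Q = 7 × 26 = 182  holds
(7) U = 11, P = 4; 11 ≥ 4 (want <)  fails
(8) P + T = 33; 33 mod 6 = 3, not 4  fails
(9) 4W + 5T = 4(12) + 5(29) = 193  holds
(10) 2U − 4S = 2(11) − 4(11) = -22  holds
(11) gcd(4, 26) = 2  holds
(12) T × Q = 29 × 26 = 754  holds

Constraints 2, 4, 7, and 8 do not hold.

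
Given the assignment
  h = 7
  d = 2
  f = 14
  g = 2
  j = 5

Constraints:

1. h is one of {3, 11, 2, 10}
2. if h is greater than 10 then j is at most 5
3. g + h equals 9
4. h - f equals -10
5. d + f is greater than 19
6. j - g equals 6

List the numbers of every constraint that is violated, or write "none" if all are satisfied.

1. h = 7 is not in {3, 11, 2, 10} — violated.
2. h = 7, not > 10; antecedent false, conditional vacuously true — OK.
3. g + h = 2 + 7 = 9 — OK.
4. h - f = 7 - 14 = -7, not -10 — violated.
5. d + f = 2 + 14 = 16; 16 ≤ 19, bound 19 not met — violated.
6. j - g = 5 - 2 = 3, not 6 — violated.

No — constraints 1, 4, 5, and 6 are not satisfied.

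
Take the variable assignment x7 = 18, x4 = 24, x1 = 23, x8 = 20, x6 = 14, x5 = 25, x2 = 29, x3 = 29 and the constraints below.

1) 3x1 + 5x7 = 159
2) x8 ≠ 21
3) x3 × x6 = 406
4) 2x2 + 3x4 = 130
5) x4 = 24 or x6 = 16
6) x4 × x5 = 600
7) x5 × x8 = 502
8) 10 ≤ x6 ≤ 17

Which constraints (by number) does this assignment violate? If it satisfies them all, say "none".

1) 3x1 + 5x7 = 3(23) + 5(18) = 159 — satisfied.
2) x8 = 20, and 20 ≠ 21 — satisfied.
3) x3 × x6 = 29 × 14 = 406 — satisfied.
4) 2x2 + 3x4 = 2(29) + 3(24) = 130 — satisfied.
5) x4 = 24 = 24 (first disjunct) — satisfied.
6) x4 × x5 = 24 × 25 = 600 — satisfied.
7) x5 × x8 = 25 × 20 = 500, not 502 — violated.
8) x6 = 14 lies in [10, 17] — satisfied.

Constraint 7 is violated.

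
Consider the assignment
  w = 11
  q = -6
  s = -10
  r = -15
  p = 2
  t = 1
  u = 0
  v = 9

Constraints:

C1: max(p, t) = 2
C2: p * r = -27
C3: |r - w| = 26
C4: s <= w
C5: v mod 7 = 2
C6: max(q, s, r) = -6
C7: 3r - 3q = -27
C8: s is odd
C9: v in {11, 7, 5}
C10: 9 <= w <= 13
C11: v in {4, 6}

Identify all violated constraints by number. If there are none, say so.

No — constraints 2, 8, 9, 11 are not satisfied.

C1: max(2, 1) = 2 — satisfied.
C2: p * r = 2 * (-15) = -30, not -27 — violated.
C3: |-15 - 11| = 26 — satisfied.
C4: s = -10, w = 11; -10 ≤ 11 — satisfied.
C5: 9 mod 7 = 2 — satisfied.
C6: max(-6, -10, -15) = -6 — satisfied.
C7: 3r - 3q = 3(-15) - 3(-6) = -27 — satisfied.
C8: s = -10 is even — violated.
C9: v = 9 is not in {11, 7, 5} — violated.
C10: w = 11 lies in [9, 13] — satisfied.
C11: v = 9 is not in {4, 6} — violated.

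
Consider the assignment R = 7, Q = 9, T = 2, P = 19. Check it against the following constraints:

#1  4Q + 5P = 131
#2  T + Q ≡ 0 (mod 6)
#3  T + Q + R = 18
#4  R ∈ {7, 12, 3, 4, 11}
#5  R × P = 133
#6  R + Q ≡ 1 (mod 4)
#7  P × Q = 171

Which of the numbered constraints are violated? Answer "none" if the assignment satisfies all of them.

#1 4Q + 5P = 4(9) + 5(19) = 131  holds
#2 T + Q = 11; 11 mod 6 = 5, not 0  fails
#3 T + Q + R = 2 + 9 + 7 = 18  holds
#4 R = 7 is in {7, 12, 3, 4, 11}  holds
#5 R × P = 7 × 19 = 133  holds
#6 R + Q = 16; 16 mod 4 = 0, not 1  fails
#7 P × Q = 19 × 9 = 171  holds

No — constraints 2, 6 are not satisfied.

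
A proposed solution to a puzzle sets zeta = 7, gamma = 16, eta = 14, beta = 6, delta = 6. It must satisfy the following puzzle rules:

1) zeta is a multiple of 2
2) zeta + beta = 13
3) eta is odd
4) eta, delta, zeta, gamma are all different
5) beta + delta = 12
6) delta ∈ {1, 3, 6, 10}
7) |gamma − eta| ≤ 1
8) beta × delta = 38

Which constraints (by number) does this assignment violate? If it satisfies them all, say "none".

1) 7 = 2×3 + 1, so 2 does not divide 7  fails
2) zeta + beta = 7 + 6 = 13  holds
3) eta = 14 is even  fails
4) values 14, 6, 7, 16 are pairwise distinct  holds
5) beta + delta = 6 + 6 = 12  holds
6) delta = 6 is in {1, 3, 6, 10}  holds
7) |16 − 14| = 2; 2 > 1, exceeds bound 1  fails
8) beta × delta = 6 × 6 = 36, not 38  fails

Constraints 1, 3, 7, and 8 are violated.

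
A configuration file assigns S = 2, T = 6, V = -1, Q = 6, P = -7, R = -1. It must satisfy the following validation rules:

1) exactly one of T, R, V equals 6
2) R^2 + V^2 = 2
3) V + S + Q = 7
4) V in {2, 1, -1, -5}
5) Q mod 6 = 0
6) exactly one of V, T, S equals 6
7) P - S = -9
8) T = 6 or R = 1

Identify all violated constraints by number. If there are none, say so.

1) T=6, R=-1, V=-1; 1 of them equals 6  ✔
2) R^2 + V^2 = (-1)^2 + (-1)^2 = 1 + 1 = 2  ✔
3) V + S + Q = -1 + 2 + 6 = 7  ✔
4) V = -1 is in {2, 1, -1, -5}  ✔
5) 6 mod 6 = 0  ✔
6) V=-1, T=6, S=2; 1 of them equals 6  ✔
7) P - S = -7 - 2 = -9  ✔
8) T = 6 = 6 (first disjunct)  ✔

The assignment satisfies every constraint.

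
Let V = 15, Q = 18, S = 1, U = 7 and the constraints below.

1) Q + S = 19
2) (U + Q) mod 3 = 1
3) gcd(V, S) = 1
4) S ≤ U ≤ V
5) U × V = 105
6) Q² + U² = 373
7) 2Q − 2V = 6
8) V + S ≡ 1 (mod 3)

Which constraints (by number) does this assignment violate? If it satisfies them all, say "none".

1) Q + S = 18 + 1 = 19  OK
2) U + Q = 25; 25 mod 3 = 1  OK
3) gcd(15, 1) = 1  OK
4) values 1 ≤ 7 ≤ 15  OK
5) U × V = 7 × 15 = 105  OK
6) Q² + U² = 18² + 7² = 324 + 49 = 373  OK
7) 2Q − 2V = 2(18) − 2(15) = 6  OK
8) V + S = 16; 16 mod 3 = 1  OK

No violations.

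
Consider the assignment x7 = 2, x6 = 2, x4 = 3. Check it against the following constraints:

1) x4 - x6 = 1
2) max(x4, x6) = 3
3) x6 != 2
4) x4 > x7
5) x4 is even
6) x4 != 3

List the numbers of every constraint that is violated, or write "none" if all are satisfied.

Constraints 3, 5, and 6 do not hold.

1) x4 - x6 = 3 - 2 = 1 — OK.
2) max(3, 2) = 3 — OK.
3) x6 = 2, but 2 is required to differ — violated.
4) x4 = 3, x7 = 2; 3 > 2 — OK.
5) x4 = 3 is odd — violated.
6) x4 = 3, but 3 is required to differ — violated.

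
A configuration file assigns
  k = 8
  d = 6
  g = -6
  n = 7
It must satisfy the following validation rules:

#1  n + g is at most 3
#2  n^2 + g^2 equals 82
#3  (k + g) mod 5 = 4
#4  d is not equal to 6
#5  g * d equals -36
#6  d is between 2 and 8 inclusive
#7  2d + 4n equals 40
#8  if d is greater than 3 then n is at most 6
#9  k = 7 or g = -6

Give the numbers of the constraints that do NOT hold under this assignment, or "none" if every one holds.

#1 n + g = 7 + (-6) = 1; 1 ≤ 3  OK
#2 n^2 + g^2 = 7^2 + (-6)^2 = 49 + 36 = 85, not 82  FAIL
#3 k + g = 2; 2 mod 5 = 2, not 4  FAIL
#4 d = 6, but 6 is required to differ  FAIL
#5 g * d = -6 * 6 = -36  OK
#6 d = 6 lies in [2, 8]  OK
#7 2d + 4n = 2(6) + 4(7) = 40  OK
#8 d = 6 > 3, so we need n ≤ 6; but n = 7 > 6  FAIL
#9 k = 8 ≠ 7, but g = -6 = -6 (second disjunct)  OK

Constraints 2, 3, 4, and 8 do not hold.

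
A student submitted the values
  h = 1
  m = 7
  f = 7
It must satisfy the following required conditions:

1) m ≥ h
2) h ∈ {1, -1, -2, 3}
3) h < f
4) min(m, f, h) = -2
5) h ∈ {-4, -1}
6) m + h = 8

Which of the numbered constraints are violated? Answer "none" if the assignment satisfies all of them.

The assignment fails constraints 4 and 5.

1) m = 7, h = 1; 7 ≥ 1  ✓
2) h = 1 is in {1, -1, -2, 3}  ✓
3) h = 1, f = 7; 1 < 7  ✓
4) min(7, 7, 1) = 1, not -2  ✗
5) h = 1 is not in {-4, -1}  ✗
6) m + h = 7 + 1 = 8  ✓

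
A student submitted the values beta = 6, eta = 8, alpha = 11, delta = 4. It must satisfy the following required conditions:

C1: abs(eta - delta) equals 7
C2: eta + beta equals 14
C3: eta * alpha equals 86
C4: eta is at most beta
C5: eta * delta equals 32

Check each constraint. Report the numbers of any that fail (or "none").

No — constraints 1, 3, 4 are not satisfied.

C1: abs(8 - 4) = 4, not 7 — violated.
C2: eta + beta = 8 + 6 = 14 — satisfied.
C3: eta * alpha = 8 * 11 = 88, not 86 — violated.
C4: eta = 8, beta = 6; 8 > 6 (want ≤) — violated.
C5: eta * delta = 8 * 4 = 32 — satisfied.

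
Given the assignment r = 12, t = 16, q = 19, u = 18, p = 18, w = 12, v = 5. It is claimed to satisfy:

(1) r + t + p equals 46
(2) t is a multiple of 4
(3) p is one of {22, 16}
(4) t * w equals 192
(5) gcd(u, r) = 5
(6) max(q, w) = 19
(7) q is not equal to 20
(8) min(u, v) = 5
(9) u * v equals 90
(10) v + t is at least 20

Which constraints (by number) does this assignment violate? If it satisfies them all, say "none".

(1) r + t + p = 12 + 16 + 18 = 46  holds
(2) 16 / 4 = 4, so 4 divides 16  holds
(3) p = 18 is not in {22, 16}  fails
(4) t * w = 16 * 12 = 192  holds
(5) gcd(18, 12) = 6, not 5  fails
(6) max(19, 12) = 19  holds
(7) q = 19, and 19 ≠ 20  holds
(8) min(18, 5) = 5  holds
(9) u * v = 18 * 5 = 90  holds
(10) v + t = 5 + 16 = 21; 21 ≥ 20  holds

Violated: 3 and 5.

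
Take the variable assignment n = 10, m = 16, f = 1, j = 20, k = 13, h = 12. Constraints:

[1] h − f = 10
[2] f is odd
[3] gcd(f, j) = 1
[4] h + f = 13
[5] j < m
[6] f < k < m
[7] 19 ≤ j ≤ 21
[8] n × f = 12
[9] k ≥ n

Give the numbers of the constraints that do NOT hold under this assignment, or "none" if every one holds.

[1] h − f = 12 − 1 = 11, not 10 — does not hold.
[2] f = 1 is odd — holds.
[3] gcd(1, 20) = 1 — holds.
[4] h + f = 12 + 1 = 13 — holds.
[5] j = 20, m = 16; 20 ≥ 16 (want <) — does not hold.
[6] values 1 < 13 < 16 — holds.
[7] j = 20 lies in [19, 21] — holds.
[8] n × f = 10 × 1 = 10, not 12 — does not hold.
[9] k = 13, n = 10; 13 ≥ 10 — holds.

Violated: 1, 5, and 8.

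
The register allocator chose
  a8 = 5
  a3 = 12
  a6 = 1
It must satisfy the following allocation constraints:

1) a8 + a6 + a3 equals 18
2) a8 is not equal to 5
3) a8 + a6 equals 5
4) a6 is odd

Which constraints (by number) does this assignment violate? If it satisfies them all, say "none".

Violated: 2 and 3.

1) a8 + a6 + a3 = 5 + 1 + 12 = 18 — satisfied.
2) a8 = 5, but 5 is required to differ — violated.
3) a8 + a6 = 5 + 1 = 6, not 5 — violated.
4) a6 = 1 is odd — satisfied.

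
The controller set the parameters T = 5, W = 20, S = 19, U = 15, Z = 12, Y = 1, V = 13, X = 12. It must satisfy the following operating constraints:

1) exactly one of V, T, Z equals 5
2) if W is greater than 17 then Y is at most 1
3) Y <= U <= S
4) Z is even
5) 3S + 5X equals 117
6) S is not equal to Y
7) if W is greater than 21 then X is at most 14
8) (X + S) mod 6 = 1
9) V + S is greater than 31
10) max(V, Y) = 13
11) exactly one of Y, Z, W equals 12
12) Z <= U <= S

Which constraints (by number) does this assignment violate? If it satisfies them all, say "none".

1) V=13, T=5, Z=12; 1 of them equals 5 — satisfied.
2) W = 20 > 17, so we need Y ≤ 1; Y = 1 ≤ 1 — satisfied.
3) values 1 <= 15 <= 19 — satisfied.
4) Z = 12 is even — satisfied.
5) 3S + 5X = 3(19) + 5(12) = 117 — satisfied.
6) S = 19, Y = 1; distinct — satisfied.
7) W = 20, not > 21; antecedent false, conditional vacuously true — satisfied.
8) X + S = 31; 31 mod 6 = 1 — satisfied.
9) V + S = 13 + 19 = 32; 32 > 31 — satisfied.
10) max(13, 1) = 13 — satisfied.
11) Y=1, Z=12, W=20; 1 of them equals 12 — satisfied.
12) values 12 <= 15 <= 19 — satisfied.

All constraints are satisfied.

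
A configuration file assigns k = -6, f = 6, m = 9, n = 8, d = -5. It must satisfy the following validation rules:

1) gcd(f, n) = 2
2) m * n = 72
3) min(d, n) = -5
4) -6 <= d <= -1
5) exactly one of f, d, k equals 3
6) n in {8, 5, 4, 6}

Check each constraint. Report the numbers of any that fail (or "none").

Constraint 5 does not hold.

1) gcd(6, 8) = 2 — holds.
2) m * n = 9 * 8 = 72 — holds.
3) min(-5, 8) = -5 — holds.
4) d = -5 lies in [-6, -1] — holds.
5) f=6, d=-5, k=-6; 0 of them equal 3, not exactly one — does not hold.
6) n = 8 is in {8, 5, 4, 6} — holds.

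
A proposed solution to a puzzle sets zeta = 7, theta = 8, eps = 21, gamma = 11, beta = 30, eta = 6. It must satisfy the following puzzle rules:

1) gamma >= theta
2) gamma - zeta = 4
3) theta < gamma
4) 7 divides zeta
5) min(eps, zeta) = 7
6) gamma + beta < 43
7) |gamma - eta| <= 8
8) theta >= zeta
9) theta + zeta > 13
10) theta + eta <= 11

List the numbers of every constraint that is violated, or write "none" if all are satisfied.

1) gamma = 11, theta = 8; 11 ≥ 8 — satisfied.
2) gamma - zeta = 11 - 7 = 4 — satisfied.
3) theta = 8, gamma = 11; 8 < 11 — satisfied.
4) 7 / 7 = 1, so 7 divides 7 — satisfied.
5) min(21, 7) = 7 — satisfied.
6) gamma + beta = 11 + 30 = 41; 41 < 43 — satisfied.
7) |11 - 6| = 5; 5 ≤ 8 — satisfied.
8) theta = 8, zeta = 7; 8 ≥ 7 — satisfied.
9) theta + zeta = 8 + 7 = 15; 15 > 13 — satisfied.
10) theta + eta = 8 + 6 = 14; 14 > 11, bound 11 not met — violated.

Constraint 10 does not hold.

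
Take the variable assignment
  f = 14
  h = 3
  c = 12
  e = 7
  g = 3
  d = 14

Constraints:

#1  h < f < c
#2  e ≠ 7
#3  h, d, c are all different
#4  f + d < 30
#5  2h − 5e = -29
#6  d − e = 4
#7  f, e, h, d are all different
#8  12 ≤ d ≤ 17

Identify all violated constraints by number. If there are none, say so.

#1 values 3, 14, 12; f = 14 is not < c = 12  false
#2 e = 7, but 7 is required to differ  false
#3 values 3, 14, 12 are pairwise distinct  true
#4 f + d = 14 + 14 = 28; 28 < 30  true
#5 2h − 5e = 2(3) − 5(7) = -29  true
#6 d − e = 14 − 7 = 7, not 4  false
#7 f = d = 14, not all different  false
#8 d = 14 lies in [12, 17]  true

Constraints 1, 2, 6, and 7 do not hold.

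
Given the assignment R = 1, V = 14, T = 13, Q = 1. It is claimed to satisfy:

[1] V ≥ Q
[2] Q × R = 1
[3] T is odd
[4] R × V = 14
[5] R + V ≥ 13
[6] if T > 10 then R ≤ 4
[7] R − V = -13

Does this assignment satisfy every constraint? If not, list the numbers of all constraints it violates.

None — every constraint holds.

[1] V = 14, Q = 1; 14 ≥ 1  true
[2] Q × R = 1 × 1 = 1  true
[3] T = 13 is odd  true
[4] R × V = 1 × 14 = 14  true
[5] R + V = 1 + 14 = 15; 15 ≥ 13  true
[6] T = 13 > 10, so we need R ≤ 4; R = 1 ≤ 4  true
[7] R − V = 1 − 14 = -13  true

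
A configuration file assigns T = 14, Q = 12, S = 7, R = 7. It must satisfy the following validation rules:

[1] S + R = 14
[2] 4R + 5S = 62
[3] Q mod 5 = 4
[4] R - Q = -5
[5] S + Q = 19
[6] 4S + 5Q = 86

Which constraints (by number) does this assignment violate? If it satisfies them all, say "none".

The assignment fails constraints 2, 3, 6.

[1] S + R = 7 + 7 = 14 — holds.
[2] 4R + 5S = 4(7) + 5(7) = 63, not 62 — does not hold.
[3] 12 mod 5 = 2, not 4 — does not hold.
[4] R - Q = 7 - 12 = -5 — holds.
[5] S + Q = 7 + 12 = 19 — holds.
[6] 4S + 5Q = 4(7) + 5(12) = 88, not 86 — does not hold.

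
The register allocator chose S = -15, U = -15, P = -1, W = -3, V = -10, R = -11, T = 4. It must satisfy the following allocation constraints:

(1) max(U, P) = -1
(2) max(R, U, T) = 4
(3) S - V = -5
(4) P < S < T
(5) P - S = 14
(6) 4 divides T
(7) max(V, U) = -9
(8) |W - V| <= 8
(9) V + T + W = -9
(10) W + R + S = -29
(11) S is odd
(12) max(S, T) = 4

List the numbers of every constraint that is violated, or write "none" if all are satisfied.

(1) max(-15, -1) = -1  ✓
(2) max(-11, -15, 4) = 4  ✓
(3) S - V = -15 - (-10) = -5  ✓
(4) values -1, -15, 4; P = -1 is not < S = -15  ✗
(5) P - S = -1 - (-15) = 14  ✓
(6) 4 / 4 = 1, so 4 divides 4  ✓
(7) max(-10, -15) = -10, not -9  ✗
(8) |-3 - (-10)| = 7; 7 ≤ 8  ✓
(9) V + T + W = -10 + 4 + (-3) = -9  ✓
(10) W + R + S = -3 + (-11) + (-15) = -29  ✓
(11) S = -15 is odd  ✓
(12) max(-15, 4) = 4  ✓

Constraints 4, 7 are violated.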